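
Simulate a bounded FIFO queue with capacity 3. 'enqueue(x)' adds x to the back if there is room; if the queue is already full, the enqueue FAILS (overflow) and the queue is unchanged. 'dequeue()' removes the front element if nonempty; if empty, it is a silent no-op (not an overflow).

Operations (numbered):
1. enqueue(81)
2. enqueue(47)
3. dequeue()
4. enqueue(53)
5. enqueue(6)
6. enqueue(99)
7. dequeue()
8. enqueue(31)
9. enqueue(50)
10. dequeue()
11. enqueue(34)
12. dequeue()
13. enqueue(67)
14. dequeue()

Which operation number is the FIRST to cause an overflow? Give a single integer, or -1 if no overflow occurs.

1. enqueue(81): size=1
2. enqueue(47): size=2
3. dequeue(): size=1
4. enqueue(53): size=2
5. enqueue(6): size=3
6. enqueue(99): size=3=cap → OVERFLOW (fail)
7. dequeue(): size=2
8. enqueue(31): size=3
9. enqueue(50): size=3=cap → OVERFLOW (fail)
10. dequeue(): size=2
11. enqueue(34): size=3
12. dequeue(): size=2
13. enqueue(67): size=3
14. dequeue(): size=2

Answer: 6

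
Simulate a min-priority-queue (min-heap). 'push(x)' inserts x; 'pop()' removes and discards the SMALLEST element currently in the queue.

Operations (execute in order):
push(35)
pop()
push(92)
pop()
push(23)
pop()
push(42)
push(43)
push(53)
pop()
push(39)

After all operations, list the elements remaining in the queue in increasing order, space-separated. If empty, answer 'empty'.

Answer: 39 43 53

Derivation:
push(35): heap contents = [35]
pop() → 35: heap contents = []
push(92): heap contents = [92]
pop() → 92: heap contents = []
push(23): heap contents = [23]
pop() → 23: heap contents = []
push(42): heap contents = [42]
push(43): heap contents = [42, 43]
push(53): heap contents = [42, 43, 53]
pop() → 42: heap contents = [43, 53]
push(39): heap contents = [39, 43, 53]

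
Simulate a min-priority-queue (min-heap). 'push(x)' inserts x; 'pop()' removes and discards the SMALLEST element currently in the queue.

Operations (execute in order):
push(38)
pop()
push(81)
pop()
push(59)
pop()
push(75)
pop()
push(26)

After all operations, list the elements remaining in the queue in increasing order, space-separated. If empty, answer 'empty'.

Answer: 26

Derivation:
push(38): heap contents = [38]
pop() → 38: heap contents = []
push(81): heap contents = [81]
pop() → 81: heap contents = []
push(59): heap contents = [59]
pop() → 59: heap contents = []
push(75): heap contents = [75]
pop() → 75: heap contents = []
push(26): heap contents = [26]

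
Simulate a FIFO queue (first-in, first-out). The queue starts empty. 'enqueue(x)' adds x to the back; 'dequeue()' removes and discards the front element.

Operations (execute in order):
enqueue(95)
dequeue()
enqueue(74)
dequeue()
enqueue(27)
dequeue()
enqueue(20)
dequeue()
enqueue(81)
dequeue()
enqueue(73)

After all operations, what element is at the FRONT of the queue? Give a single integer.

enqueue(95): queue = [95]
dequeue(): queue = []
enqueue(74): queue = [74]
dequeue(): queue = []
enqueue(27): queue = [27]
dequeue(): queue = []
enqueue(20): queue = [20]
dequeue(): queue = []
enqueue(81): queue = [81]
dequeue(): queue = []
enqueue(73): queue = [73]

Answer: 73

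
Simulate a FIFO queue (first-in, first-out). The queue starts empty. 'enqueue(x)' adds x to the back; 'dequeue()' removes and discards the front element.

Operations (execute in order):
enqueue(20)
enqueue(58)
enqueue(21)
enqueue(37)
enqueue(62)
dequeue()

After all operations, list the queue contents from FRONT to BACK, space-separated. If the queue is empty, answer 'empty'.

enqueue(20): [20]
enqueue(58): [20, 58]
enqueue(21): [20, 58, 21]
enqueue(37): [20, 58, 21, 37]
enqueue(62): [20, 58, 21, 37, 62]
dequeue(): [58, 21, 37, 62]

Answer: 58 21 37 62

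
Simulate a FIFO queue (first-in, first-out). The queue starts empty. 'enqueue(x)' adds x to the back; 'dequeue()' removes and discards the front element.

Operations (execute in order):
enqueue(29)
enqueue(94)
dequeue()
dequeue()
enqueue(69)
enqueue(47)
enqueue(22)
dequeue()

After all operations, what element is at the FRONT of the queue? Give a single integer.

enqueue(29): queue = [29]
enqueue(94): queue = [29, 94]
dequeue(): queue = [94]
dequeue(): queue = []
enqueue(69): queue = [69]
enqueue(47): queue = [69, 47]
enqueue(22): queue = [69, 47, 22]
dequeue(): queue = [47, 22]

Answer: 47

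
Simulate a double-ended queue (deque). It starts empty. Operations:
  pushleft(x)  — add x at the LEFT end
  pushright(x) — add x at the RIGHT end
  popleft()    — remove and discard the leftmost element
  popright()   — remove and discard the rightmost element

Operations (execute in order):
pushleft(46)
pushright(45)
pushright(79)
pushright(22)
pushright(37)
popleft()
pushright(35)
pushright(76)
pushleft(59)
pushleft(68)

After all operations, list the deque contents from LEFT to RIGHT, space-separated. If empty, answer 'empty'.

Answer: 68 59 45 79 22 37 35 76

Derivation:
pushleft(46): [46]
pushright(45): [46, 45]
pushright(79): [46, 45, 79]
pushright(22): [46, 45, 79, 22]
pushright(37): [46, 45, 79, 22, 37]
popleft(): [45, 79, 22, 37]
pushright(35): [45, 79, 22, 37, 35]
pushright(76): [45, 79, 22, 37, 35, 76]
pushleft(59): [59, 45, 79, 22, 37, 35, 76]
pushleft(68): [68, 59, 45, 79, 22, 37, 35, 76]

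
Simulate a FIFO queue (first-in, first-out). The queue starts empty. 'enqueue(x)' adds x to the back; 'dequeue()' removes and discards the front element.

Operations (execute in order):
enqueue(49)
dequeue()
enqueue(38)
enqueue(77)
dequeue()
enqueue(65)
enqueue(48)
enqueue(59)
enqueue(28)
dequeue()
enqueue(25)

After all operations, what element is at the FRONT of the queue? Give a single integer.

enqueue(49): queue = [49]
dequeue(): queue = []
enqueue(38): queue = [38]
enqueue(77): queue = [38, 77]
dequeue(): queue = [77]
enqueue(65): queue = [77, 65]
enqueue(48): queue = [77, 65, 48]
enqueue(59): queue = [77, 65, 48, 59]
enqueue(28): queue = [77, 65, 48, 59, 28]
dequeue(): queue = [65, 48, 59, 28]
enqueue(25): queue = [65, 48, 59, 28, 25]

Answer: 65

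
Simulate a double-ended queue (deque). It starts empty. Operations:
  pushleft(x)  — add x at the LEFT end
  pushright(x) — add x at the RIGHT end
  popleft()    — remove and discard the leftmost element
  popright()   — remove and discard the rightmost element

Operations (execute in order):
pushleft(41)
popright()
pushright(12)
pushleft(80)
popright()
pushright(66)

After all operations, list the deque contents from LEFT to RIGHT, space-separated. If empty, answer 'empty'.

pushleft(41): [41]
popright(): []
pushright(12): [12]
pushleft(80): [80, 12]
popright(): [80]
pushright(66): [80, 66]

Answer: 80 66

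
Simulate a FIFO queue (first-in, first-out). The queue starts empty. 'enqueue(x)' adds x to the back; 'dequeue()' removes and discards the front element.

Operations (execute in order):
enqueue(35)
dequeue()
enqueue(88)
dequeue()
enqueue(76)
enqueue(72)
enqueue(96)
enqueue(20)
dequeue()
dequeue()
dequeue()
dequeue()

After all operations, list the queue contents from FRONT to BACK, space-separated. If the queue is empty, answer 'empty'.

Answer: empty

Derivation:
enqueue(35): [35]
dequeue(): []
enqueue(88): [88]
dequeue(): []
enqueue(76): [76]
enqueue(72): [76, 72]
enqueue(96): [76, 72, 96]
enqueue(20): [76, 72, 96, 20]
dequeue(): [72, 96, 20]
dequeue(): [96, 20]
dequeue(): [20]
dequeue(): []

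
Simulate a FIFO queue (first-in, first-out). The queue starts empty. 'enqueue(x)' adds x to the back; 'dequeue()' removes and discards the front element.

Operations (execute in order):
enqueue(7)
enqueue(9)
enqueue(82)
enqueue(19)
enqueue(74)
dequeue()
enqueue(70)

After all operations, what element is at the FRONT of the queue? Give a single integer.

enqueue(7): queue = [7]
enqueue(9): queue = [7, 9]
enqueue(82): queue = [7, 9, 82]
enqueue(19): queue = [7, 9, 82, 19]
enqueue(74): queue = [7, 9, 82, 19, 74]
dequeue(): queue = [9, 82, 19, 74]
enqueue(70): queue = [9, 82, 19, 74, 70]

Answer: 9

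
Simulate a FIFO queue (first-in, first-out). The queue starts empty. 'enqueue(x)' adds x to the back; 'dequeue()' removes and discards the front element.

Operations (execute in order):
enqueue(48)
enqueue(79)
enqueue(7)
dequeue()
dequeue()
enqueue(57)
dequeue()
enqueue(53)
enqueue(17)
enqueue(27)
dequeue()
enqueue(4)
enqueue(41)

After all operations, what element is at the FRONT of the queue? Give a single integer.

enqueue(48): queue = [48]
enqueue(79): queue = [48, 79]
enqueue(7): queue = [48, 79, 7]
dequeue(): queue = [79, 7]
dequeue(): queue = [7]
enqueue(57): queue = [7, 57]
dequeue(): queue = [57]
enqueue(53): queue = [57, 53]
enqueue(17): queue = [57, 53, 17]
enqueue(27): queue = [57, 53, 17, 27]
dequeue(): queue = [53, 17, 27]
enqueue(4): queue = [53, 17, 27, 4]
enqueue(41): queue = [53, 17, 27, 4, 41]

Answer: 53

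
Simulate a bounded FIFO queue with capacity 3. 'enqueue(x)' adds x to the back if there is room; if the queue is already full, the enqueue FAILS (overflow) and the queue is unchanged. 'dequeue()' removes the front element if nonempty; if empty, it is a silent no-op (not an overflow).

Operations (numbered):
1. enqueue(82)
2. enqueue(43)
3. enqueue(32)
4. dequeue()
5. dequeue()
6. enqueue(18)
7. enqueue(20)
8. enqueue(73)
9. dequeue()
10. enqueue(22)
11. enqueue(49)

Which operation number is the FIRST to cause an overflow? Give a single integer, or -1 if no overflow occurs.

Answer: 8

Derivation:
1. enqueue(82): size=1
2. enqueue(43): size=2
3. enqueue(32): size=3
4. dequeue(): size=2
5. dequeue(): size=1
6. enqueue(18): size=2
7. enqueue(20): size=3
8. enqueue(73): size=3=cap → OVERFLOW (fail)
9. dequeue(): size=2
10. enqueue(22): size=3
11. enqueue(49): size=3=cap → OVERFLOW (fail)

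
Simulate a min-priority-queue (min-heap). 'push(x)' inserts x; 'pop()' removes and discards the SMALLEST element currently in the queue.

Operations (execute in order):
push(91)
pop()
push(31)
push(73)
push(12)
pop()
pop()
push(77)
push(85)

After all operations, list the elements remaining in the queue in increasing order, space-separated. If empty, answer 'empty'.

Answer: 73 77 85

Derivation:
push(91): heap contents = [91]
pop() → 91: heap contents = []
push(31): heap contents = [31]
push(73): heap contents = [31, 73]
push(12): heap contents = [12, 31, 73]
pop() → 12: heap contents = [31, 73]
pop() → 31: heap contents = [73]
push(77): heap contents = [73, 77]
push(85): heap contents = [73, 77, 85]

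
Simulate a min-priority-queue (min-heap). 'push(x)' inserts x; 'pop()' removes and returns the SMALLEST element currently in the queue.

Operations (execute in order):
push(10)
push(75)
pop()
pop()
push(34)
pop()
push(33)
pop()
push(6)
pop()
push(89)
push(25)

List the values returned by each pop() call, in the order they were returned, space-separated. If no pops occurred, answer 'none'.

push(10): heap contents = [10]
push(75): heap contents = [10, 75]
pop() → 10: heap contents = [75]
pop() → 75: heap contents = []
push(34): heap contents = [34]
pop() → 34: heap contents = []
push(33): heap contents = [33]
pop() → 33: heap contents = []
push(6): heap contents = [6]
pop() → 6: heap contents = []
push(89): heap contents = [89]
push(25): heap contents = [25, 89]

Answer: 10 75 34 33 6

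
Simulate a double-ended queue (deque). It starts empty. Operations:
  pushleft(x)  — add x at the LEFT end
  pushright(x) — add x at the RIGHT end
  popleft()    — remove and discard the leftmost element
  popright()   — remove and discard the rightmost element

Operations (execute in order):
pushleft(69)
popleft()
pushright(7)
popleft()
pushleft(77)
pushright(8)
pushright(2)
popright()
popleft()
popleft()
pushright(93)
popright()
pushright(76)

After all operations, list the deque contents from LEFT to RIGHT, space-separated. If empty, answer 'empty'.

pushleft(69): [69]
popleft(): []
pushright(7): [7]
popleft(): []
pushleft(77): [77]
pushright(8): [77, 8]
pushright(2): [77, 8, 2]
popright(): [77, 8]
popleft(): [8]
popleft(): []
pushright(93): [93]
popright(): []
pushright(76): [76]

Answer: 76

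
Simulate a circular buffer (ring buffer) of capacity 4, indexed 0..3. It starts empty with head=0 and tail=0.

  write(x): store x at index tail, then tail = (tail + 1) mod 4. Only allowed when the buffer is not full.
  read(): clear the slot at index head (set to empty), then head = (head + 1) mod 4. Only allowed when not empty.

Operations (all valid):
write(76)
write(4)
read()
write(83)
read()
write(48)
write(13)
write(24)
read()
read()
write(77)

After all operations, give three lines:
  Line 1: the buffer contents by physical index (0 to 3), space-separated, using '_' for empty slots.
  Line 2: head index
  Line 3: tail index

Answer: 13 24 77 _
0
3

Derivation:
write(76): buf=[76 _ _ _], head=0, tail=1, size=1
write(4): buf=[76 4 _ _], head=0, tail=2, size=2
read(): buf=[_ 4 _ _], head=1, tail=2, size=1
write(83): buf=[_ 4 83 _], head=1, tail=3, size=2
read(): buf=[_ _ 83 _], head=2, tail=3, size=1
write(48): buf=[_ _ 83 48], head=2, tail=0, size=2
write(13): buf=[13 _ 83 48], head=2, tail=1, size=3
write(24): buf=[13 24 83 48], head=2, tail=2, size=4
read(): buf=[13 24 _ 48], head=3, tail=2, size=3
read(): buf=[13 24 _ _], head=0, tail=2, size=2
write(77): buf=[13 24 77 _], head=0, tail=3, size=3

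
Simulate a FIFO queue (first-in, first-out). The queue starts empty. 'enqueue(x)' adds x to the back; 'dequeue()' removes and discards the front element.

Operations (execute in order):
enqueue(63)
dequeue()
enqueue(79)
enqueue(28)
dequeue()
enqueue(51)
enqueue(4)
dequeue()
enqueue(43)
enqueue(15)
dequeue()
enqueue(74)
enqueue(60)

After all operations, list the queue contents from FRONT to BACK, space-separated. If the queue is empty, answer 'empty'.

Answer: 4 43 15 74 60

Derivation:
enqueue(63): [63]
dequeue(): []
enqueue(79): [79]
enqueue(28): [79, 28]
dequeue(): [28]
enqueue(51): [28, 51]
enqueue(4): [28, 51, 4]
dequeue(): [51, 4]
enqueue(43): [51, 4, 43]
enqueue(15): [51, 4, 43, 15]
dequeue(): [4, 43, 15]
enqueue(74): [4, 43, 15, 74]
enqueue(60): [4, 43, 15, 74, 60]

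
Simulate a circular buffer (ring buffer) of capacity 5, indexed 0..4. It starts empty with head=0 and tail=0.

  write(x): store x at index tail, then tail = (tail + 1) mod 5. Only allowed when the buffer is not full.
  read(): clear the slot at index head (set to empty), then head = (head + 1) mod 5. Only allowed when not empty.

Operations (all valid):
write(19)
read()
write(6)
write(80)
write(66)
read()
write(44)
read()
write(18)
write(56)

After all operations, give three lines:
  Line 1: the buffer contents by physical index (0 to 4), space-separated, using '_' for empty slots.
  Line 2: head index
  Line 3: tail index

write(19): buf=[19 _ _ _ _], head=0, tail=1, size=1
read(): buf=[_ _ _ _ _], head=1, tail=1, size=0
write(6): buf=[_ 6 _ _ _], head=1, tail=2, size=1
write(80): buf=[_ 6 80 _ _], head=1, tail=3, size=2
write(66): buf=[_ 6 80 66 _], head=1, tail=4, size=3
read(): buf=[_ _ 80 66 _], head=2, tail=4, size=2
write(44): buf=[_ _ 80 66 44], head=2, tail=0, size=3
read(): buf=[_ _ _ 66 44], head=3, tail=0, size=2
write(18): buf=[18 _ _ 66 44], head=3, tail=1, size=3
write(56): buf=[18 56 _ 66 44], head=3, tail=2, size=4

Answer: 18 56 _ 66 44
3
2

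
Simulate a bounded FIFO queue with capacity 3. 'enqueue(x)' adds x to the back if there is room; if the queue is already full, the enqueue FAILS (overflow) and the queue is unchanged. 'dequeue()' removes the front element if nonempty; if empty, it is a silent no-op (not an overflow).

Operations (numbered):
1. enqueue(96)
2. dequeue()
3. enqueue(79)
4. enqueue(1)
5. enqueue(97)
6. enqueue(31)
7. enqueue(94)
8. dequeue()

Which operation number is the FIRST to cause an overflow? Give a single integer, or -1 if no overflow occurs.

Answer: 6

Derivation:
1. enqueue(96): size=1
2. dequeue(): size=0
3. enqueue(79): size=1
4. enqueue(1): size=2
5. enqueue(97): size=3
6. enqueue(31): size=3=cap → OVERFLOW (fail)
7. enqueue(94): size=3=cap → OVERFLOW (fail)
8. dequeue(): size=2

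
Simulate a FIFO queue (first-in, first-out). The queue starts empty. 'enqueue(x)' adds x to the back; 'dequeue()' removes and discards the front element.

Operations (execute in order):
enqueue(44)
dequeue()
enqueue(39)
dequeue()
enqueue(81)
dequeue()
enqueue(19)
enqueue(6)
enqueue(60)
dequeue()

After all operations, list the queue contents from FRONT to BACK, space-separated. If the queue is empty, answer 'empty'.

enqueue(44): [44]
dequeue(): []
enqueue(39): [39]
dequeue(): []
enqueue(81): [81]
dequeue(): []
enqueue(19): [19]
enqueue(6): [19, 6]
enqueue(60): [19, 6, 60]
dequeue(): [6, 60]

Answer: 6 60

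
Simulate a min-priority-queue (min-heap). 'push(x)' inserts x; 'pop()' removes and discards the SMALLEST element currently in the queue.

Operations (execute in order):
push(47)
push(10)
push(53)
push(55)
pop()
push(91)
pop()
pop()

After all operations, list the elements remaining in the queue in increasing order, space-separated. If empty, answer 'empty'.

Answer: 55 91

Derivation:
push(47): heap contents = [47]
push(10): heap contents = [10, 47]
push(53): heap contents = [10, 47, 53]
push(55): heap contents = [10, 47, 53, 55]
pop() → 10: heap contents = [47, 53, 55]
push(91): heap contents = [47, 53, 55, 91]
pop() → 47: heap contents = [53, 55, 91]
pop() → 53: heap contents = [55, 91]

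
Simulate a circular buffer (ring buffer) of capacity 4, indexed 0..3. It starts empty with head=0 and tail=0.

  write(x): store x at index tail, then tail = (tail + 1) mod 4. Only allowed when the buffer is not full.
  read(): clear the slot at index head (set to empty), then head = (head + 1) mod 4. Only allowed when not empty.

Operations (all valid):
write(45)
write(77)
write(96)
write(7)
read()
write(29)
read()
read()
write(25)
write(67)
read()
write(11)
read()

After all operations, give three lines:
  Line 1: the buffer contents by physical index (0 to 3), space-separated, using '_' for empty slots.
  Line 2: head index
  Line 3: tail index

Answer: _ 25 67 11
1
0

Derivation:
write(45): buf=[45 _ _ _], head=0, tail=1, size=1
write(77): buf=[45 77 _ _], head=0, tail=2, size=2
write(96): buf=[45 77 96 _], head=0, tail=3, size=3
write(7): buf=[45 77 96 7], head=0, tail=0, size=4
read(): buf=[_ 77 96 7], head=1, tail=0, size=3
write(29): buf=[29 77 96 7], head=1, tail=1, size=4
read(): buf=[29 _ 96 7], head=2, tail=1, size=3
read(): buf=[29 _ _ 7], head=3, tail=1, size=2
write(25): buf=[29 25 _ 7], head=3, tail=2, size=3
write(67): buf=[29 25 67 7], head=3, tail=3, size=4
read(): buf=[29 25 67 _], head=0, tail=3, size=3
write(11): buf=[29 25 67 11], head=0, tail=0, size=4
read(): buf=[_ 25 67 11], head=1, tail=0, size=3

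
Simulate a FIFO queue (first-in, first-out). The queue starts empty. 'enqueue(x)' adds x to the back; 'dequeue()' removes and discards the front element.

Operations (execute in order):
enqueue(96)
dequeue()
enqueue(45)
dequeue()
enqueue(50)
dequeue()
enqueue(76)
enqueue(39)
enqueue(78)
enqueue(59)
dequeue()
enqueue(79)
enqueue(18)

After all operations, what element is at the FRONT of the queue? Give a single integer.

Answer: 39

Derivation:
enqueue(96): queue = [96]
dequeue(): queue = []
enqueue(45): queue = [45]
dequeue(): queue = []
enqueue(50): queue = [50]
dequeue(): queue = []
enqueue(76): queue = [76]
enqueue(39): queue = [76, 39]
enqueue(78): queue = [76, 39, 78]
enqueue(59): queue = [76, 39, 78, 59]
dequeue(): queue = [39, 78, 59]
enqueue(79): queue = [39, 78, 59, 79]
enqueue(18): queue = [39, 78, 59, 79, 18]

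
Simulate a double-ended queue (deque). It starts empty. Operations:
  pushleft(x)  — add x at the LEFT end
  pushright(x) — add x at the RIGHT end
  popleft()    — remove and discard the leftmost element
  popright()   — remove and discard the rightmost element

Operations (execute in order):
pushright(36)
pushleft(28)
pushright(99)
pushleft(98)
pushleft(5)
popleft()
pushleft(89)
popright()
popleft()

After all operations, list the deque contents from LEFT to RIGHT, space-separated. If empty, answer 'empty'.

Answer: 98 28 36

Derivation:
pushright(36): [36]
pushleft(28): [28, 36]
pushright(99): [28, 36, 99]
pushleft(98): [98, 28, 36, 99]
pushleft(5): [5, 98, 28, 36, 99]
popleft(): [98, 28, 36, 99]
pushleft(89): [89, 98, 28, 36, 99]
popright(): [89, 98, 28, 36]
popleft(): [98, 28, 36]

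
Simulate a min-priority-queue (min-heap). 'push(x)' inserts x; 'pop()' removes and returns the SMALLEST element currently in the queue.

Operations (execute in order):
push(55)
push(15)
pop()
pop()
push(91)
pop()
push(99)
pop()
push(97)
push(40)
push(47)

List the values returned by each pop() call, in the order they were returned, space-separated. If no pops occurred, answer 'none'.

Answer: 15 55 91 99

Derivation:
push(55): heap contents = [55]
push(15): heap contents = [15, 55]
pop() → 15: heap contents = [55]
pop() → 55: heap contents = []
push(91): heap contents = [91]
pop() → 91: heap contents = []
push(99): heap contents = [99]
pop() → 99: heap contents = []
push(97): heap contents = [97]
push(40): heap contents = [40, 97]
push(47): heap contents = [40, 47, 97]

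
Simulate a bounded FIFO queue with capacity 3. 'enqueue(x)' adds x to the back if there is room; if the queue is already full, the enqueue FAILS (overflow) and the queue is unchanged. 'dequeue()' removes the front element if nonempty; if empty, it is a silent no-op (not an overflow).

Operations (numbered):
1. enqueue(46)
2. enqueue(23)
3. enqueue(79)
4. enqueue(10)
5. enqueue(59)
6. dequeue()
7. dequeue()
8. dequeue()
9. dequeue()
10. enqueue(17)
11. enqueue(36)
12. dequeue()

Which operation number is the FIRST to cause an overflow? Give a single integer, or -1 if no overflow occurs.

1. enqueue(46): size=1
2. enqueue(23): size=2
3. enqueue(79): size=3
4. enqueue(10): size=3=cap → OVERFLOW (fail)
5. enqueue(59): size=3=cap → OVERFLOW (fail)
6. dequeue(): size=2
7. dequeue(): size=1
8. dequeue(): size=0
9. dequeue(): empty, no-op, size=0
10. enqueue(17): size=1
11. enqueue(36): size=2
12. dequeue(): size=1

Answer: 4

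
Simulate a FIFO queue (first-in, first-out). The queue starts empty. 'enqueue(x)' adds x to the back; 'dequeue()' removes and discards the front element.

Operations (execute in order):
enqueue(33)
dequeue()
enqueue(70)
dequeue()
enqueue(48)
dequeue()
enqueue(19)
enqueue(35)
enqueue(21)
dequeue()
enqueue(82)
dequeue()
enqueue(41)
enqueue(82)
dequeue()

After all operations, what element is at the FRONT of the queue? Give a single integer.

enqueue(33): queue = [33]
dequeue(): queue = []
enqueue(70): queue = [70]
dequeue(): queue = []
enqueue(48): queue = [48]
dequeue(): queue = []
enqueue(19): queue = [19]
enqueue(35): queue = [19, 35]
enqueue(21): queue = [19, 35, 21]
dequeue(): queue = [35, 21]
enqueue(82): queue = [35, 21, 82]
dequeue(): queue = [21, 82]
enqueue(41): queue = [21, 82, 41]
enqueue(82): queue = [21, 82, 41, 82]
dequeue(): queue = [82, 41, 82]

Answer: 82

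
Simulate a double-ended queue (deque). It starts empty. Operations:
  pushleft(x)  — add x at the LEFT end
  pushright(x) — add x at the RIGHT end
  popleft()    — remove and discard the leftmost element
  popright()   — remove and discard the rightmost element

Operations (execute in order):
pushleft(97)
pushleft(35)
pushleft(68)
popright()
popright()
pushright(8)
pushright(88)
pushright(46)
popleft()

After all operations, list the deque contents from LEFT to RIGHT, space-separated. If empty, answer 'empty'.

pushleft(97): [97]
pushleft(35): [35, 97]
pushleft(68): [68, 35, 97]
popright(): [68, 35]
popright(): [68]
pushright(8): [68, 8]
pushright(88): [68, 8, 88]
pushright(46): [68, 8, 88, 46]
popleft(): [8, 88, 46]

Answer: 8 88 46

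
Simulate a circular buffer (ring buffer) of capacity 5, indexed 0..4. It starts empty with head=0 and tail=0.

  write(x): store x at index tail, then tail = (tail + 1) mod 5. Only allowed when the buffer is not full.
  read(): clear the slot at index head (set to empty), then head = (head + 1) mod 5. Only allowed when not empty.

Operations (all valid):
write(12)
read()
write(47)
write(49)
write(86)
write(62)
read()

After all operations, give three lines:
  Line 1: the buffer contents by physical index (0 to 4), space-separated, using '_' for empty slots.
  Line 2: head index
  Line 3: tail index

write(12): buf=[12 _ _ _ _], head=0, tail=1, size=1
read(): buf=[_ _ _ _ _], head=1, tail=1, size=0
write(47): buf=[_ 47 _ _ _], head=1, tail=2, size=1
write(49): buf=[_ 47 49 _ _], head=1, tail=3, size=2
write(86): buf=[_ 47 49 86 _], head=1, tail=4, size=3
write(62): buf=[_ 47 49 86 62], head=1, tail=0, size=4
read(): buf=[_ _ 49 86 62], head=2, tail=0, size=3

Answer: _ _ 49 86 62
2
0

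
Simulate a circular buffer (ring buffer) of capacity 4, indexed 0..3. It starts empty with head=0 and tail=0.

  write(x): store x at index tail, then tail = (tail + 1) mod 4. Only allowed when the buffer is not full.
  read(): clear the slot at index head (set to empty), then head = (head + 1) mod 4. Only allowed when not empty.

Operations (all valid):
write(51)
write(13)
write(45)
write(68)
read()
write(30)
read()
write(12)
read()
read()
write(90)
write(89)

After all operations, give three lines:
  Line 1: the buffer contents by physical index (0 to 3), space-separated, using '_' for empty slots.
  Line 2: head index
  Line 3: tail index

write(51): buf=[51 _ _ _], head=0, tail=1, size=1
write(13): buf=[51 13 _ _], head=0, tail=2, size=2
write(45): buf=[51 13 45 _], head=0, tail=3, size=3
write(68): buf=[51 13 45 68], head=0, tail=0, size=4
read(): buf=[_ 13 45 68], head=1, tail=0, size=3
write(30): buf=[30 13 45 68], head=1, tail=1, size=4
read(): buf=[30 _ 45 68], head=2, tail=1, size=3
write(12): buf=[30 12 45 68], head=2, tail=2, size=4
read(): buf=[30 12 _ 68], head=3, tail=2, size=3
read(): buf=[30 12 _ _], head=0, tail=2, size=2
write(90): buf=[30 12 90 _], head=0, tail=3, size=3
write(89): buf=[30 12 90 89], head=0, tail=0, size=4

Answer: 30 12 90 89
0
0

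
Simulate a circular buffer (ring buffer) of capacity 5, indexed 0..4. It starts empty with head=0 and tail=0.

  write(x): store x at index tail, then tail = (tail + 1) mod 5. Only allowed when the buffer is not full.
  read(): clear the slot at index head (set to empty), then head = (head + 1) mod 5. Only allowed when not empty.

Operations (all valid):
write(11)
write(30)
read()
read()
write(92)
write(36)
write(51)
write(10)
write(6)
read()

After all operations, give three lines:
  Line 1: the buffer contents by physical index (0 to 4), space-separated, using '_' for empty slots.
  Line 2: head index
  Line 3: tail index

write(11): buf=[11 _ _ _ _], head=0, tail=1, size=1
write(30): buf=[11 30 _ _ _], head=0, tail=2, size=2
read(): buf=[_ 30 _ _ _], head=1, tail=2, size=1
read(): buf=[_ _ _ _ _], head=2, tail=2, size=0
write(92): buf=[_ _ 92 _ _], head=2, tail=3, size=1
write(36): buf=[_ _ 92 36 _], head=2, tail=4, size=2
write(51): buf=[_ _ 92 36 51], head=2, tail=0, size=3
write(10): buf=[10 _ 92 36 51], head=2, tail=1, size=4
write(6): buf=[10 6 92 36 51], head=2, tail=2, size=5
read(): buf=[10 6 _ 36 51], head=3, tail=2, size=4

Answer: 10 6 _ 36 51
3
2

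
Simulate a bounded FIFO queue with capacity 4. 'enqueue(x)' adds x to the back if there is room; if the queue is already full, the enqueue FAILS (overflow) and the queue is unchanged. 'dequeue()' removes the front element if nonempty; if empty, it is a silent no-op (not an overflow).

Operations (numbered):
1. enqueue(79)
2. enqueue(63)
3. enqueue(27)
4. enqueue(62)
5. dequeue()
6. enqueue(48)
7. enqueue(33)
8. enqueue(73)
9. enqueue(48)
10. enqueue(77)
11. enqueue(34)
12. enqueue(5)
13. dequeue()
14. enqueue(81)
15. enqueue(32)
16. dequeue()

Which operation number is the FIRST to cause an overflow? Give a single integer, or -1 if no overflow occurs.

1. enqueue(79): size=1
2. enqueue(63): size=2
3. enqueue(27): size=3
4. enqueue(62): size=4
5. dequeue(): size=3
6. enqueue(48): size=4
7. enqueue(33): size=4=cap → OVERFLOW (fail)
8. enqueue(73): size=4=cap → OVERFLOW (fail)
9. enqueue(48): size=4=cap → OVERFLOW (fail)
10. enqueue(77): size=4=cap → OVERFLOW (fail)
11. enqueue(34): size=4=cap → OVERFLOW (fail)
12. enqueue(5): size=4=cap → OVERFLOW (fail)
13. dequeue(): size=3
14. enqueue(81): size=4
15. enqueue(32): size=4=cap → OVERFLOW (fail)
16. dequeue(): size=3

Answer: 7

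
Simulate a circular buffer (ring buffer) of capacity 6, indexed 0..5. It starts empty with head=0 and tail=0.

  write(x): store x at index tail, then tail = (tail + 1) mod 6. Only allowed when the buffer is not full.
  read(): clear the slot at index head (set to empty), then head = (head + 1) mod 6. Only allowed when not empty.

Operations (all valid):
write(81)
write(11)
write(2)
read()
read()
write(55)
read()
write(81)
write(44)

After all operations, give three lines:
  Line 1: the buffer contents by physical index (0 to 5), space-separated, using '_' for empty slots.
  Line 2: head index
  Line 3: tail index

Answer: _ _ _ 55 81 44
3
0

Derivation:
write(81): buf=[81 _ _ _ _ _], head=0, tail=1, size=1
write(11): buf=[81 11 _ _ _ _], head=0, tail=2, size=2
write(2): buf=[81 11 2 _ _ _], head=0, tail=3, size=3
read(): buf=[_ 11 2 _ _ _], head=1, tail=3, size=2
read(): buf=[_ _ 2 _ _ _], head=2, tail=3, size=1
write(55): buf=[_ _ 2 55 _ _], head=2, tail=4, size=2
read(): buf=[_ _ _ 55 _ _], head=3, tail=4, size=1
write(81): buf=[_ _ _ 55 81 _], head=3, tail=5, size=2
write(44): buf=[_ _ _ 55 81 44], head=3, tail=0, size=3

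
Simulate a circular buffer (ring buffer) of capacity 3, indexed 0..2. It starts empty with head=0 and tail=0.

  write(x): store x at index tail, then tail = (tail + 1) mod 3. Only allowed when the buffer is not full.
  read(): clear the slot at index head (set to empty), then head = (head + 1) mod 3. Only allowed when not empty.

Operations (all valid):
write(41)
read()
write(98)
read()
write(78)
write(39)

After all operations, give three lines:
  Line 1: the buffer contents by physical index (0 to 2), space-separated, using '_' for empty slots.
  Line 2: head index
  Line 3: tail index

Answer: 39 _ 78
2
1

Derivation:
write(41): buf=[41 _ _], head=0, tail=1, size=1
read(): buf=[_ _ _], head=1, tail=1, size=0
write(98): buf=[_ 98 _], head=1, tail=2, size=1
read(): buf=[_ _ _], head=2, tail=2, size=0
write(78): buf=[_ _ 78], head=2, tail=0, size=1
write(39): buf=[39 _ 78], head=2, tail=1, size=2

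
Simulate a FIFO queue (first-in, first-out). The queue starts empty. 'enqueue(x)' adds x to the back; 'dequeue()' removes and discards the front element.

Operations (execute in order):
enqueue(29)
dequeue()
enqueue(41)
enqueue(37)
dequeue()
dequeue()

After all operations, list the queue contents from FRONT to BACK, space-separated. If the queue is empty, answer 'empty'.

Answer: empty

Derivation:
enqueue(29): [29]
dequeue(): []
enqueue(41): [41]
enqueue(37): [41, 37]
dequeue(): [37]
dequeue(): []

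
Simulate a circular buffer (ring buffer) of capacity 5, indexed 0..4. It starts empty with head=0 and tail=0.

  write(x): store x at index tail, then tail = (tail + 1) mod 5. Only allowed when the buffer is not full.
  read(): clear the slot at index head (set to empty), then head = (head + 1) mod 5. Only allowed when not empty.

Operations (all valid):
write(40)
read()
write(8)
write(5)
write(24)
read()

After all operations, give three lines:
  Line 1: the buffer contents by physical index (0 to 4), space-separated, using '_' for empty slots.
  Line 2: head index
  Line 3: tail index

Answer: _ _ 5 24 _
2
4

Derivation:
write(40): buf=[40 _ _ _ _], head=0, tail=1, size=1
read(): buf=[_ _ _ _ _], head=1, tail=1, size=0
write(8): buf=[_ 8 _ _ _], head=1, tail=2, size=1
write(5): buf=[_ 8 5 _ _], head=1, tail=3, size=2
write(24): buf=[_ 8 5 24 _], head=1, tail=4, size=3
read(): buf=[_ _ 5 24 _], head=2, tail=4, size=2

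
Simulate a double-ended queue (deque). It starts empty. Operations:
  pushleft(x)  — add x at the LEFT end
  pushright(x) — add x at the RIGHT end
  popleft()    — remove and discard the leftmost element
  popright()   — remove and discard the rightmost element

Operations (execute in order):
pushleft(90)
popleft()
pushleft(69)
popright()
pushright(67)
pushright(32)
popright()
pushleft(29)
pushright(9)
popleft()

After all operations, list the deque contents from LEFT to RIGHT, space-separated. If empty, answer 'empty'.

pushleft(90): [90]
popleft(): []
pushleft(69): [69]
popright(): []
pushright(67): [67]
pushright(32): [67, 32]
popright(): [67]
pushleft(29): [29, 67]
pushright(9): [29, 67, 9]
popleft(): [67, 9]

Answer: 67 9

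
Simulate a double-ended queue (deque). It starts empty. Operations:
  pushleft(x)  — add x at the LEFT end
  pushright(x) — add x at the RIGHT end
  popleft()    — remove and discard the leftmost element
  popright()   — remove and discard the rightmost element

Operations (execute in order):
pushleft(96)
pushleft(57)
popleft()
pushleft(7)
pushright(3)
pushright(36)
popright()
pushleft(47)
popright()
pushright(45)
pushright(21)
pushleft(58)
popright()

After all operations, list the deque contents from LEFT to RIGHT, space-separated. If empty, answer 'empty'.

pushleft(96): [96]
pushleft(57): [57, 96]
popleft(): [96]
pushleft(7): [7, 96]
pushright(3): [7, 96, 3]
pushright(36): [7, 96, 3, 36]
popright(): [7, 96, 3]
pushleft(47): [47, 7, 96, 3]
popright(): [47, 7, 96]
pushright(45): [47, 7, 96, 45]
pushright(21): [47, 7, 96, 45, 21]
pushleft(58): [58, 47, 7, 96, 45, 21]
popright(): [58, 47, 7, 96, 45]

Answer: 58 47 7 96 45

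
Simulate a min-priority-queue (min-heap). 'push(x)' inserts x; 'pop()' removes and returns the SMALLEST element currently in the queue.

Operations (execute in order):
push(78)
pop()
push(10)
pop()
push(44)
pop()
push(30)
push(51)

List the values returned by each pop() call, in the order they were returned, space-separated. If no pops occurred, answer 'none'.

Answer: 78 10 44

Derivation:
push(78): heap contents = [78]
pop() → 78: heap contents = []
push(10): heap contents = [10]
pop() → 10: heap contents = []
push(44): heap contents = [44]
pop() → 44: heap contents = []
push(30): heap contents = [30]
push(51): heap contents = [30, 51]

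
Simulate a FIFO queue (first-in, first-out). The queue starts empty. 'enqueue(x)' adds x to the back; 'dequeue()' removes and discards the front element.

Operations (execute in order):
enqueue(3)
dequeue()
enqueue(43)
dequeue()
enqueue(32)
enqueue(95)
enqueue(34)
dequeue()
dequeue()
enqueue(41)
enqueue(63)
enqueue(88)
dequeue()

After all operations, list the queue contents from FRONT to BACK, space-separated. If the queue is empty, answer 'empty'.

enqueue(3): [3]
dequeue(): []
enqueue(43): [43]
dequeue(): []
enqueue(32): [32]
enqueue(95): [32, 95]
enqueue(34): [32, 95, 34]
dequeue(): [95, 34]
dequeue(): [34]
enqueue(41): [34, 41]
enqueue(63): [34, 41, 63]
enqueue(88): [34, 41, 63, 88]
dequeue(): [41, 63, 88]

Answer: 41 63 88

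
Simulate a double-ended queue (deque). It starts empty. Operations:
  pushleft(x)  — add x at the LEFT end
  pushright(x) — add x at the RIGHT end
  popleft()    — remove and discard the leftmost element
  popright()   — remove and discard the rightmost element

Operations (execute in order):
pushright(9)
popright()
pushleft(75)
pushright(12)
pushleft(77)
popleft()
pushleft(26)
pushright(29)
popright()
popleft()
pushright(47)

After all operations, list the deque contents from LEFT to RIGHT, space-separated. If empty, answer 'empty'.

Answer: 75 12 47

Derivation:
pushright(9): [9]
popright(): []
pushleft(75): [75]
pushright(12): [75, 12]
pushleft(77): [77, 75, 12]
popleft(): [75, 12]
pushleft(26): [26, 75, 12]
pushright(29): [26, 75, 12, 29]
popright(): [26, 75, 12]
popleft(): [75, 12]
pushright(47): [75, 12, 47]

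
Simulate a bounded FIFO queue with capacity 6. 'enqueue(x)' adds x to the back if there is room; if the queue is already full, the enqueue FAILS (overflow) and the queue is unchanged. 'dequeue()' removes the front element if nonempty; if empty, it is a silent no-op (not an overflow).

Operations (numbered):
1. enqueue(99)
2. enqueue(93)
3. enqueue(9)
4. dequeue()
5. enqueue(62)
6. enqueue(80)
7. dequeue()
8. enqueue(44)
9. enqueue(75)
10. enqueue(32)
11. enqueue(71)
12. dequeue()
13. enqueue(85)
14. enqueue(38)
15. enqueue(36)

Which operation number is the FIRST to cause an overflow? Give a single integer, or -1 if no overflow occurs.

1. enqueue(99): size=1
2. enqueue(93): size=2
3. enqueue(9): size=3
4. dequeue(): size=2
5. enqueue(62): size=3
6. enqueue(80): size=4
7. dequeue(): size=3
8. enqueue(44): size=4
9. enqueue(75): size=5
10. enqueue(32): size=6
11. enqueue(71): size=6=cap → OVERFLOW (fail)
12. dequeue(): size=5
13. enqueue(85): size=6
14. enqueue(38): size=6=cap → OVERFLOW (fail)
15. enqueue(36): size=6=cap → OVERFLOW (fail)

Answer: 11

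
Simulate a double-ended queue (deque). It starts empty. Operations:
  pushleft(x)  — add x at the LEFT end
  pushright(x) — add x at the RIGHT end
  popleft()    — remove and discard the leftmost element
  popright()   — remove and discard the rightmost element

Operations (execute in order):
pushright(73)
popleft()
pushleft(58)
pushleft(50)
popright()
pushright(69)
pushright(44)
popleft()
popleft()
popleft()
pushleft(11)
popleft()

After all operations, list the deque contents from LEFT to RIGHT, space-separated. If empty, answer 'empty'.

pushright(73): [73]
popleft(): []
pushleft(58): [58]
pushleft(50): [50, 58]
popright(): [50]
pushright(69): [50, 69]
pushright(44): [50, 69, 44]
popleft(): [69, 44]
popleft(): [44]
popleft(): []
pushleft(11): [11]
popleft(): []

Answer: empty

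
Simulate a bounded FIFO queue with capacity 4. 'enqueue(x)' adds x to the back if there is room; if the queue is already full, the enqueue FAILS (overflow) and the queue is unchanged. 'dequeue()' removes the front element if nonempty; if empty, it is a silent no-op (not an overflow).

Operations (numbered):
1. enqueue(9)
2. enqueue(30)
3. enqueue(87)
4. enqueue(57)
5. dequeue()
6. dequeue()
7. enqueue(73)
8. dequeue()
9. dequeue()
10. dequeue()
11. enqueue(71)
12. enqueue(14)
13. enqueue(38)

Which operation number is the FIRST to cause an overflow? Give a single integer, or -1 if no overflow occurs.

1. enqueue(9): size=1
2. enqueue(30): size=2
3. enqueue(87): size=3
4. enqueue(57): size=4
5. dequeue(): size=3
6. dequeue(): size=2
7. enqueue(73): size=3
8. dequeue(): size=2
9. dequeue(): size=1
10. dequeue(): size=0
11. enqueue(71): size=1
12. enqueue(14): size=2
13. enqueue(38): size=3

Answer: -1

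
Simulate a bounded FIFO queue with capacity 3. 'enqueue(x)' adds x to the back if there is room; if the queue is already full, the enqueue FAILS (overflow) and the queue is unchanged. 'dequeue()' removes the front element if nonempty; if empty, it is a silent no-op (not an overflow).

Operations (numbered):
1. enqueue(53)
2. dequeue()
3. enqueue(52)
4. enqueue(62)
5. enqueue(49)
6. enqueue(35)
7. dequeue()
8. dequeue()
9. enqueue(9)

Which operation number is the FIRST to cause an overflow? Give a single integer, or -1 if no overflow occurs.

1. enqueue(53): size=1
2. dequeue(): size=0
3. enqueue(52): size=1
4. enqueue(62): size=2
5. enqueue(49): size=3
6. enqueue(35): size=3=cap → OVERFLOW (fail)
7. dequeue(): size=2
8. dequeue(): size=1
9. enqueue(9): size=2

Answer: 6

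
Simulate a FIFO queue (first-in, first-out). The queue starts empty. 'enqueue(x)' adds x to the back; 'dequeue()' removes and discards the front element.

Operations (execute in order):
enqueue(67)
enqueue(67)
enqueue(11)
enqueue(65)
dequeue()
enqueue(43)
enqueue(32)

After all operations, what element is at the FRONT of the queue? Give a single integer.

Answer: 67

Derivation:
enqueue(67): queue = [67]
enqueue(67): queue = [67, 67]
enqueue(11): queue = [67, 67, 11]
enqueue(65): queue = [67, 67, 11, 65]
dequeue(): queue = [67, 11, 65]
enqueue(43): queue = [67, 11, 65, 43]
enqueue(32): queue = [67, 11, 65, 43, 32]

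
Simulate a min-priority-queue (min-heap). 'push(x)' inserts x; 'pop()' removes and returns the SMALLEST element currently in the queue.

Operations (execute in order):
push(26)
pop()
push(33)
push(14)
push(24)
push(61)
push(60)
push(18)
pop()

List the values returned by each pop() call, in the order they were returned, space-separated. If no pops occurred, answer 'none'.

push(26): heap contents = [26]
pop() → 26: heap contents = []
push(33): heap contents = [33]
push(14): heap contents = [14, 33]
push(24): heap contents = [14, 24, 33]
push(61): heap contents = [14, 24, 33, 61]
push(60): heap contents = [14, 24, 33, 60, 61]
push(18): heap contents = [14, 18, 24, 33, 60, 61]
pop() → 14: heap contents = [18, 24, 33, 60, 61]

Answer: 26 14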